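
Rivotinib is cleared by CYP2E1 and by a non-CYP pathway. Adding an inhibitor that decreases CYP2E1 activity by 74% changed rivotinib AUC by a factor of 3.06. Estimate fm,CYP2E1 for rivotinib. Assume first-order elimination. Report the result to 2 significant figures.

0.91

CL'/CL = 1 / 3.06 = 0.3268
0.26·fm + (1 − fm) = 0.3268
fm = (0.3268 − 1) / (0.26 − 1) = 0.91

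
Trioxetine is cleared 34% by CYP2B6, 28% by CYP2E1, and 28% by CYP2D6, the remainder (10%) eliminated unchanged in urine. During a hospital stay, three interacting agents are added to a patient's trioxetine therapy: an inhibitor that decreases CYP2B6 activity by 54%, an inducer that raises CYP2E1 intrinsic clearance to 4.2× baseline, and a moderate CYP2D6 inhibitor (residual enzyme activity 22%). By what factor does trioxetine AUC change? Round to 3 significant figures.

The CYP2B6 pathway (34% of clearance) falls to 0.46× activity: 0.34 × 0.46 = 0.1564.
The CYP2E1 pathway (28% of clearance) is boosted to 4.2× activity: 0.28 × 4.2 = 1.176.
The CYP2D6 pathway (28% of clearance) is reduced to 0.22× activity: 0.28 × 0.22 = 0.0616.
The remaining 10% of clearance is unaffected.
Relative clearance = 0.1564 + 1.176 + 0.0616 + 0.1 = 1.494.
Because AUC varies inversely with clearance, the combined effect is 1 / 1.494 = 0.669.

0.669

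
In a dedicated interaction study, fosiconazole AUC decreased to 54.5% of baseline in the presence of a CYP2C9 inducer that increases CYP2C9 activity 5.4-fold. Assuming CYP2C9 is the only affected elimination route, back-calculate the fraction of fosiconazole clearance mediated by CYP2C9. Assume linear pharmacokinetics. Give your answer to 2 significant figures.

0.19

CL'/CL = 1 / 0.545 = 1.835
5.4·fm + (1 − fm) = 1.835
fm = (1.835 − 1) / (5.4 − 1) = 0.19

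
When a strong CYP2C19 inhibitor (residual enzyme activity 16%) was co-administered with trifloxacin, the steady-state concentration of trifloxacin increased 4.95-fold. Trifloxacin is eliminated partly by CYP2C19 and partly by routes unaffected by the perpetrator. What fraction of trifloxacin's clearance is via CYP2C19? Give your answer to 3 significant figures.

0.950

Let fm be the CYP2C19 fraction. New clearance relative to baseline = fm × 0.16 + (1 − fm).
Steady-state concentration ratio = 1 / (new CL fraction), so new CL fraction = 1 / 4.95 = 0.202.
fm × 0.16 + 1 − fm = 0.202  ⇒  fm × (0.16 − 1) = −0.798  ⇒  fm = 0.950.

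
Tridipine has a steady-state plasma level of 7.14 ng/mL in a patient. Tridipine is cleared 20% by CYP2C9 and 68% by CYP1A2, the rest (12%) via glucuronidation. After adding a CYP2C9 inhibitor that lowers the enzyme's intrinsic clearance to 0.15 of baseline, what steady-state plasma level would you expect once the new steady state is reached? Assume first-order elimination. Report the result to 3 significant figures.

8.60 ng/mL

The CYP2C9 pathway (20% of clearance) falls to 0.15× activity: 0.2 × 0.15 = 0.03.
CYP1A2 (68%) and the residual 12% are unaffected.
New clearance relative to baseline: 0.03 + 0.68 + 0.12 = 0.83.
With dosing unchanged, steady-state plasma level scales as 1/CL: 7.14 / 0.83 = 8.60 ng/mL.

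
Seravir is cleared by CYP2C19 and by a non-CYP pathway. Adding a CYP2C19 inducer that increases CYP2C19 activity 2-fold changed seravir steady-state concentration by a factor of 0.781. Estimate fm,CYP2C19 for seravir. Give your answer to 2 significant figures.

CL'/CL = 1 / 0.781 = 1.28
2·fm + (1 − fm) = 1.28
fm = (1.28 − 1) / (2 − 1) = 0.28

0.28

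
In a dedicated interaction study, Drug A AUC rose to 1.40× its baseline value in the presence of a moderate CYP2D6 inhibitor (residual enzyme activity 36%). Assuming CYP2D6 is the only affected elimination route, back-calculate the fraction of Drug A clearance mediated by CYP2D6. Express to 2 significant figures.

Write x for the fraction cleared via CYP2D6. The observed AUC change means clearance fell to 1/1.40 = 0.7143 of baseline.
Only the CYP2D6 route changed, so 0.7143 = x·0.36 + (1 − x), giving x = 0.45.

0.45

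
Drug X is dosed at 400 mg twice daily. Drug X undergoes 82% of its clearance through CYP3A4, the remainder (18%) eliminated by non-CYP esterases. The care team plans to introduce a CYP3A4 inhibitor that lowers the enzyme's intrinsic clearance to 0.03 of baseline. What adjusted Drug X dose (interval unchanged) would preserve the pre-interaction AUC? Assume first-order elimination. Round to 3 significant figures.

81.8 mg

The CYP3A4 pathway (82% of clearance) is reduced to 0.03× activity: 0.82 × 0.03 = 0.0246.
Non-CYP routes (18%) are unchanged.
CL_new/CL_old = 0.0246 + 0.18 = 0.2046.
Exposure is unchanged when dose changes in proportion to clearance. New dose = 400 mg × 0.2046 = 81.8 mg.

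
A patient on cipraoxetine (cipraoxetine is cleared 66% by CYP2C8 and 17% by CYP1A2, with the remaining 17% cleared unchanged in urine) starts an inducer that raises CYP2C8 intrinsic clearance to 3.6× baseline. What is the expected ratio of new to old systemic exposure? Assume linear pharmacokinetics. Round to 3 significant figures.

0.368

CYP2C8: 0.66 × 3.6 = 2.376
CYP1A2: 0.17 (unchanged)
Other: 0.17 (unchanged)
CL_new/CL_old = 2.376 + 0.17 + 0.17 = 2.716.
Systemic exposure is inversely proportional to clearance, so the fold-change is 1 / 2.716 = 0.368.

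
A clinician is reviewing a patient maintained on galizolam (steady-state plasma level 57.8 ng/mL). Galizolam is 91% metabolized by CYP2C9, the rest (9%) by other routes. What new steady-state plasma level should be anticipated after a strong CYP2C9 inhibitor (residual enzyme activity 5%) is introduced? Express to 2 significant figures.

4.3 × 10² ng/mL

CYP2C9: 0.91 × 0.05 = 0.0455
Other: 0.09 (unchanged)
CL_new/CL_old = 0.0455 + 0.09 = 0.1355.
Steady-state plasma level ∝ 1/CL, so new value = 57.8 / 0.1355 = 4.3 × 10² ng/mL.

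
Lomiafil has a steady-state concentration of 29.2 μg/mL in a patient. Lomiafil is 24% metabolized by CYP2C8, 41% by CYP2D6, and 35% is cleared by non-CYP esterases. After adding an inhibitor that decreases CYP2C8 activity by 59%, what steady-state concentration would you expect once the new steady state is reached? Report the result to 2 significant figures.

The CYP2C8 pathway (24% of clearance) drops to 0.41× activity: 0.24 × 0.41 = 0.0984.
CYP2D6 (41%) and the residual 35% are unaffected.
CL_new/CL_old = 0.0984 + 0.41 + 0.35 = 0.8584.
New steady-state concentration = baseline ÷ relative clearance = 29.2 / 0.8584 = 34 μg/mL.

34 μg/mL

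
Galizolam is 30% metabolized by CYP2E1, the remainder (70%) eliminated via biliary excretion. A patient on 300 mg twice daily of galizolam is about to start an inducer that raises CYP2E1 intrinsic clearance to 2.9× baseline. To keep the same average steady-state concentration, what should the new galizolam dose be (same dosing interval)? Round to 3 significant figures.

471 mg

The CYP2E1 pathway (30% of clearance) is boosted to 2.9× activity: 0.3 × 2.9 = 0.87.
Non-CYP routes (70%) are unchanged.
New clearance relative to baseline: 0.87 + 0.7 = 1.57.
To maintain the same steady-state level, dose must scale with clearance: new dose = 300 × 1.57 = 471 mg.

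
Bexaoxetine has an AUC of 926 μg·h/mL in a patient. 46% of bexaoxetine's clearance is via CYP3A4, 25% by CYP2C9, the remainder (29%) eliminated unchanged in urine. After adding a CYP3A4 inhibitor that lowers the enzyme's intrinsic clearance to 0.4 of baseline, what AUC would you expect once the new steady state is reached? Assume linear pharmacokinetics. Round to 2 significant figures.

1.3 × 10³ μg·h/mL

The CYP3A4 pathway (46% of clearance) drops to 0.4× activity: 0.46 × 0.4 = 0.184.
CYP2C9 (25%) and the residual 29% are unaffected.
New clearance relative to baseline: 0.184 + 0.25 + 0.29 = 0.724.
With dosing unchanged, AUC scales as 1/CL: 926 / 0.724 = 1.3 × 10³ μg·h/mL.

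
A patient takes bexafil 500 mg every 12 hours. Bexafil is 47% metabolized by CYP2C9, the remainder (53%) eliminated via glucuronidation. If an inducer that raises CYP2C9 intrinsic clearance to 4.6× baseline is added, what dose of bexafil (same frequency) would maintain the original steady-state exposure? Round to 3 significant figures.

CYP2C9: 0.47 × 4.6 = 2.162
Other: 0.53 (unchanged)
New clearance relative to baseline: 2.162 + 0.53 = 2.692.
To maintain the same steady-state level, dose must scale with clearance: new dose = 500 × 2.692 = 1.35 × 10³ mg.

1.35 × 10³ mg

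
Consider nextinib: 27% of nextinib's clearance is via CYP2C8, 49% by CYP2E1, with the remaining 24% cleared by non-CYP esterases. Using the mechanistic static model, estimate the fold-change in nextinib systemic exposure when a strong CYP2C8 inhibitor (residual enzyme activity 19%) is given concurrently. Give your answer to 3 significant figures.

The CYP2C8 pathway (27% of clearance) falls to 0.19× activity: 0.27 × 0.19 = 0.0513.
CYP2E1 (49%) and the residual 24% are unaffected.
Relative clearance = 0.0513 + 0.49 + 0.24 = 0.7813.
Systemic exposure is inversely proportional to clearance, so the fold-change is 1 / 0.7813 = 1.28.

1.28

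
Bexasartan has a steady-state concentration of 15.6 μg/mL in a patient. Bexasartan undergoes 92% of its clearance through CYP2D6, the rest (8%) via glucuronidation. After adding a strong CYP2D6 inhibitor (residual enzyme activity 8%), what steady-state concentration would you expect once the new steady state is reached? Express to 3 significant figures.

102 μg/mL

The CYP2D6 pathway (92% of clearance) falls to 0.08× activity: 0.92 × 0.08 = 0.0736.
The remaining 8% of clearance is unaffected.
New clearance relative to baseline: 0.0736 + 0.08 = 0.1536.
Steady-state concentration ∝ 1/CL, so new value = 15.6 / 0.1536 = 102 μg/mL.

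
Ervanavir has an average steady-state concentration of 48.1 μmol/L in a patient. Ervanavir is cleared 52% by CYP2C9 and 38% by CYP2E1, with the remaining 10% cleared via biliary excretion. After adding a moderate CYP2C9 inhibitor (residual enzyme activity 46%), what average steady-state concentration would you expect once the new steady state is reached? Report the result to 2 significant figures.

67 μmol/L

The CYP2C9 pathway (52% of clearance) drops to 0.46× activity: 0.52 × 0.46 = 0.2392.
CYP2E1 (38%) and the residual 10% are unaffected.
Relative clearance = 0.2392 + 0.38 + 0.1 = 0.7192.
With dosing unchanged, average steady-state concentration scales as 1/CL: 48.1 / 0.7192 = 67 μmol/L.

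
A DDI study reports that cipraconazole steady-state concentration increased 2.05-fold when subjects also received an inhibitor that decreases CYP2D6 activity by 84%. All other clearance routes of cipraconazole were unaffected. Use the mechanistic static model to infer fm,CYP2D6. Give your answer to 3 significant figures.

Let x = fm,CYP2D6. Because steady-state concentration ∝ 1/CL, relative clearance fell to 1/2.05 = 0.4878.
Setting x·0.16 + (1 − x) = 0.4878 and solving: x = (0.4878 − 1)/(0.16 − 1) = 0.610.

0.610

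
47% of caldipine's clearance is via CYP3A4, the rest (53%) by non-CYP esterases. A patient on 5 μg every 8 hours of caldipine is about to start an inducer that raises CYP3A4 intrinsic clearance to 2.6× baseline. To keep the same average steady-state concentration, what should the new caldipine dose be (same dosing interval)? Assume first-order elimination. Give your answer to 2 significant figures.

8.8 μg

CYP3A4: 0.47 × 2.6 = 1.222
Other: 0.53 (unchanged)
CL_new/CL_old = 1.222 + 0.53 = 1.752.
To maintain the same steady-state level, dose must scale with clearance: new dose = 5 × 1.752 = 8.8 μg.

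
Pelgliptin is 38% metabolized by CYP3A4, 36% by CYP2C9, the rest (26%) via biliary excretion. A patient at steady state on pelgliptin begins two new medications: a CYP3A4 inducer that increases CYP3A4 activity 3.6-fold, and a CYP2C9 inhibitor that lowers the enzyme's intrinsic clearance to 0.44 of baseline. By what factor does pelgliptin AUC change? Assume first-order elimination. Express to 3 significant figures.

The CYP3A4 pathway (38% of clearance) increases to 3.6× activity: 0.38 × 3.6 = 1.368.
The CYP2C9 pathway (36% of clearance) falls to 0.44× activity: 0.36 × 0.44 = 0.1584.
The remaining 26% of clearance is unaffected.
Relative clearance = 1.368 + 0.1584 + 0.26 = 1.7864.
AUC ∝ 1/CL: fold-change = 1 / 1.7864 = 0.560.

0.560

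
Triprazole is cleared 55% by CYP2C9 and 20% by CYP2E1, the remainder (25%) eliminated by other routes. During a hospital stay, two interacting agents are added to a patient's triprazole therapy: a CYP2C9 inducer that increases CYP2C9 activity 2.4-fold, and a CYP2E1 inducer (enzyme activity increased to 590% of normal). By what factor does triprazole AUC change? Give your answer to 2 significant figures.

0.36

CYP2C9: 0.55 × 2.4 = 1.32
CYP2E1: 0.2 × 5.9 = 1.18
Other: 0.25 (unchanged)
New clearance relative to baseline: 1.32 + 1.18 + 0.25 = 2.75.
Net AUC ratio = 1 / 2.75 = 0.36.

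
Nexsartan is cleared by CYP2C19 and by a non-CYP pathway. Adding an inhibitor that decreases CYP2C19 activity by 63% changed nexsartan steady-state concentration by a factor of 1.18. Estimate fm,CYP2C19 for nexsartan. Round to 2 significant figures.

0.24

CL'/CL = 1 / 1.18 = 0.8475
0.37·fm + (1 − fm) = 0.8475
fm = (0.8475 − 1) / (0.37 − 1) = 0.24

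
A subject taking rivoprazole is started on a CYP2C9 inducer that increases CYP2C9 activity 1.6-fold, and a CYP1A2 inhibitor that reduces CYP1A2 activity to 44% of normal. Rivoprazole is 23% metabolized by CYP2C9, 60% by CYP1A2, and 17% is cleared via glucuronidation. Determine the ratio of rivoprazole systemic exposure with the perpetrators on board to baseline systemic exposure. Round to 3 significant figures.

1.25

The CYP2C9 pathway (23% of clearance) rises to 1.6× activity: 0.23 × 1.6 = 0.368.
The CYP1A2 pathway (60% of clearance) drops to 0.44× activity: 0.6 × 0.44 = 0.264.
Non-CYP routes (17%) are unchanged.
CL_new/CL_old = 0.368 + 0.264 + 0.17 = 0.802.
Because systemic exposure varies inversely with clearance, the combined effect is 1 / 0.802 = 1.25.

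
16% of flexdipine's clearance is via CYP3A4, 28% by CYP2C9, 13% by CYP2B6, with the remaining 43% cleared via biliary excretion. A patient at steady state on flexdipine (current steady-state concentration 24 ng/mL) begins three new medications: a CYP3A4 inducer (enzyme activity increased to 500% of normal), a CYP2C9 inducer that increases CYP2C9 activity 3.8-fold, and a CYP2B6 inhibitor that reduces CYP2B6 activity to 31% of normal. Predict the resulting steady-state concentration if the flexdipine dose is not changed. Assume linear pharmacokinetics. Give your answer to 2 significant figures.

The CYP3A4 pathway (16% of clearance) rises to 5× activity: 0.16 × 5 = 0.8.
The CYP2C9 pathway (28% of clearance) is boosted to 3.8× activity: 0.28 × 3.8 = 1.064.
The CYP2B6 pathway (13% of clearance) drops to 0.31× activity: 0.13 × 0.31 = 0.0403.
The remaining 43% of clearance is unaffected.
CL_new/CL_old = 0.8 + 1.064 + 0.0403 + 0.43 = 2.3343.
Dividing the baseline by the relative clearance: 24 / 2.3343 = 10 ng/mL.

10 ng/mL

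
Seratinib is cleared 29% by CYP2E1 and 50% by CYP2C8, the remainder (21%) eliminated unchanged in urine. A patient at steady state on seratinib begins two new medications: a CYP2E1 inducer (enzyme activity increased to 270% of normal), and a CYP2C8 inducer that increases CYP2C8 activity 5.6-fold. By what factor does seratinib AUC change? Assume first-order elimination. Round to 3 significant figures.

0.264

CYP2E1: 0.29 × 2.7 = 0.783
CYP2C8: 0.5 × 5.6 = 2.8
Other: 0.21 (unchanged)
New clearance relative to baseline: 0.783 + 2.8 + 0.21 = 3.793.
Net AUC ratio = 1 / 3.793 = 0.264.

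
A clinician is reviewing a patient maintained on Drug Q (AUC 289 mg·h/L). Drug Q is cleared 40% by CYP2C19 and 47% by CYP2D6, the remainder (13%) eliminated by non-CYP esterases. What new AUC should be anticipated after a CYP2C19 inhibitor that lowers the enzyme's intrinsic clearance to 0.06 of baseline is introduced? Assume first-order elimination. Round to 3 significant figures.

The CYP2C19 pathway (40% of clearance) falls to 0.06× activity: 0.4 × 0.06 = 0.024.
CYP2D6 (47%) and the residual 13% are unaffected.
CL_new/CL_old = 0.024 + 0.47 + 0.13 = 0.624.
AUC ∝ 1/CL, so new value = 289 / 0.624 = 463 mg·h/L.

463 mg·h/L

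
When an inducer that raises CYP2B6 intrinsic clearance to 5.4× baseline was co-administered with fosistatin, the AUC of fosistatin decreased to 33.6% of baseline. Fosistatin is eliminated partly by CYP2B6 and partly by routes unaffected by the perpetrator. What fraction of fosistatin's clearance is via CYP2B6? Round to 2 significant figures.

0.45

CL'/CL = 1 / 0.336 = 2.976
5.4·fm + (1 − fm) = 2.976
fm = (2.976 − 1) / (5.4 − 1) = 0.45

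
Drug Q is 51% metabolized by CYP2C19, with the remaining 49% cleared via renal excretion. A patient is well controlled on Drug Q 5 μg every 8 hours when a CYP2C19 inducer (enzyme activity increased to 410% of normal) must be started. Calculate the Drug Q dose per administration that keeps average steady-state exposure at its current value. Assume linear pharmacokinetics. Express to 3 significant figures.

CYP2C19: 0.51 × 4.1 = 2.091
Other: 0.49 (unchanged)
CL_new/CL_old = 2.091 + 0.49 = 2.581.
Exposure is unchanged when dose changes in proportion to clearance. New dose = 5 μg × 2.581 = 12.9 μg.

12.9 μg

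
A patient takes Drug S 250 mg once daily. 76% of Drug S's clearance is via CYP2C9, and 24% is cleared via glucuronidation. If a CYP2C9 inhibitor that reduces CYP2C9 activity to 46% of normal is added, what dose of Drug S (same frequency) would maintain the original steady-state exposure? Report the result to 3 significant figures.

The CYP2C9 pathway (76% of clearance) falls to 0.46× activity: 0.76 × 0.46 = 0.3496.
The remaining 24% of clearance is unaffected.
CL_new/CL_old = 0.3496 + 0.24 = 0.5896.
To maintain the same steady-state level, dose must scale with clearance: new dose = 250 × 0.5896 = 147 mg.

147 mg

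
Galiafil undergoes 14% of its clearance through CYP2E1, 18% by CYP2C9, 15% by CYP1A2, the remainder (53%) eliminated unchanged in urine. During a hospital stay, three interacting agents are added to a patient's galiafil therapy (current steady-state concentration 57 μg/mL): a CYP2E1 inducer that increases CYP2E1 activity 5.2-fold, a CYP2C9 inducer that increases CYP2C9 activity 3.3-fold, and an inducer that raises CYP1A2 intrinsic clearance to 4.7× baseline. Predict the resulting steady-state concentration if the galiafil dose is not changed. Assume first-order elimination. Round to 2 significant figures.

The CYP2E1 pathway (14% of clearance) increases to 5.2× activity: 0.14 × 5.2 = 0.728.
The CYP2C9 pathway (18% of clearance) increases to 3.3× activity: 0.18 × 3.3 = 0.594.
The CYP1A2 pathway (15% of clearance) is boosted to 4.7× activity: 0.15 × 4.7 = 0.705.
The remaining 53% of clearance is unaffected.
Relative clearance = 0.728 + 0.594 + 0.705 + 0.53 = 2.557.
New steady-state concentration = 57 / 2.557 = 22 μg/mL (concentration scales inversely with clearance).

22 μg/mL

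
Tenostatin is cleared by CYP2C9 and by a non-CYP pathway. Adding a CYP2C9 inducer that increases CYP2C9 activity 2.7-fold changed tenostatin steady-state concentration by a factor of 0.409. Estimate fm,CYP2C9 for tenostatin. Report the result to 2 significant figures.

CL'/CL = 1 / 0.409 = 2.445
2.7·fm + (1 − fm) = 2.445
fm = (2.445 − 1) / (2.7 − 1) = 0.85

0.85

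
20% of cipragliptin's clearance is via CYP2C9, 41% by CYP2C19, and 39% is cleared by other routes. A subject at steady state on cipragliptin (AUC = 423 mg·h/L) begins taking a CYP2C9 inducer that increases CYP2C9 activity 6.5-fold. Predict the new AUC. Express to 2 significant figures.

CYP2C9: 0.2 × 6.5 = 1.3
CYP2C19: 0.41 (unchanged)
Other: 0.39 (unchanged)
Relative clearance = 1.3 + 0.41 + 0.39 = 2.1.
With dosing unchanged, AUC scales as 1/CL: 423 / 2.1 = 2.0 × 10² mg·h/L.

2.0 × 10² mg·h/L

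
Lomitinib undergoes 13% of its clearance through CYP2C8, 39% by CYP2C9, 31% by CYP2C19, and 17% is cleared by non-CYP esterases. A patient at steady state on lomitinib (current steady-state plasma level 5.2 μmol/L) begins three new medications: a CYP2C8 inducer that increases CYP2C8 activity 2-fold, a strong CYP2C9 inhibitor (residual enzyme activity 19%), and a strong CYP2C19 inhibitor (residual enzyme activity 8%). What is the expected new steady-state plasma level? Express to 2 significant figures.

The CYP2C8 pathway (13% of clearance) is boosted to 2× activity: 0.13 × 2 = 0.26.
The CYP2C9 pathway (39% of clearance) falls to 0.19× activity: 0.39 × 0.19 = 0.0741.
The CYP2C19 pathway (31% of clearance) falls to 0.08× activity: 0.31 × 0.08 = 0.0248.
The remaining 17% of clearance is unaffected.
New clearance relative to baseline: 0.26 + 0.0741 + 0.0248 + 0.17 = 0.5289.
Steady-state plasma level ∝ 1/CL: new value = 5.2 / 0.5289 = 9.8 μmol/L.

9.8 μmol/L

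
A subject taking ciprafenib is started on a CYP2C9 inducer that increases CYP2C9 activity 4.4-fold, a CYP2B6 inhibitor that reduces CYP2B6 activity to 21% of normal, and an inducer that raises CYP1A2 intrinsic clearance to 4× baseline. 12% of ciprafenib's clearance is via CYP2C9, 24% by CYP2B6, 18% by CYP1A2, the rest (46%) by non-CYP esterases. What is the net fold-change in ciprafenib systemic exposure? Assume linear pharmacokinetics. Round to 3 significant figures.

0.569

The CYP2C9 pathway (12% of clearance) rises to 4.4× activity: 0.12 × 4.4 = 0.528.
The CYP2B6 pathway (24% of clearance) falls to 0.21× activity: 0.24 × 0.21 = 0.0504.
The CYP1A2 pathway (18% of clearance) is boosted to 4× activity: 0.18 × 4 = 0.72.
Non-CYP routes (46%) are unchanged.
New clearance relative to baseline: 0.528 + 0.0504 + 0.72 + 0.46 = 1.7584.
Net systemic exposure ratio = 1 / 1.7584 = 0.569.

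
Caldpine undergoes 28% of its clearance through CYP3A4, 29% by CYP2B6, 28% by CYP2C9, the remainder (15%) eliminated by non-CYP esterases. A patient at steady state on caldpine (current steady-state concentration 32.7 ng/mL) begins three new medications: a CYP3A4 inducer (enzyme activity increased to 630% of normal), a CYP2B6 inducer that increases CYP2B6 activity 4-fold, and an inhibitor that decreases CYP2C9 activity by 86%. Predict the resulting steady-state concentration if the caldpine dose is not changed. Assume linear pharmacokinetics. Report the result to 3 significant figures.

10.5 ng/mL

The CYP3A4 pathway (28% of clearance) increases to 6.3× activity: 0.28 × 6.3 = 1.764.
The CYP2B6 pathway (29% of clearance) rises to 4× activity: 0.29 × 4 = 1.16.
The CYP2C9 pathway (28% of clearance) falls to 0.14× activity: 0.28 × 0.14 = 0.0392.
The remaining 15% of clearance is unaffected.
New clearance relative to baseline: 1.764 + 1.16 + 0.0392 + 0.15 = 3.1132.
Dividing the baseline by the relative clearance: 32.7 / 3.1132 = 10.5 ng/mL.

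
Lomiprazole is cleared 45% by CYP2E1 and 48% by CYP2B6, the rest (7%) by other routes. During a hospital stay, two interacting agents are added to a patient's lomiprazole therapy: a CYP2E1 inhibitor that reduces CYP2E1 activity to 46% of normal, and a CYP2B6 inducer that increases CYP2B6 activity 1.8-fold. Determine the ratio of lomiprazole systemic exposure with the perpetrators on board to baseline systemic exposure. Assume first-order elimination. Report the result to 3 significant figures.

0.876

The CYP2E1 pathway (45% of clearance) is reduced to 0.46× activity: 0.45 × 0.46 = 0.207.
The CYP2B6 pathway (48% of clearance) increases to 1.8× activity: 0.48 × 1.8 = 0.864.
Non-CYP routes (7%) are unchanged.
Relative clearance = 0.207 + 0.864 + 0.07 = 1.141.
Systemic exposure ∝ 1/CL: fold-change = 1 / 1.141 = 0.876.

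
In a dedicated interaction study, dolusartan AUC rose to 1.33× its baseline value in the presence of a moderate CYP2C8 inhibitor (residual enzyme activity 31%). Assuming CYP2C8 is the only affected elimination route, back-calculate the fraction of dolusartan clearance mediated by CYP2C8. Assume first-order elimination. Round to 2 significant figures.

0.36

Write x for the fraction cleared via CYP2C8. The observed AUC change means clearance fell to 1/1.33 = 0.7519 of baseline.
Only the CYP2C8 route changed, so 0.7519 = x·0.31 + (1 − x), giving x = 0.36.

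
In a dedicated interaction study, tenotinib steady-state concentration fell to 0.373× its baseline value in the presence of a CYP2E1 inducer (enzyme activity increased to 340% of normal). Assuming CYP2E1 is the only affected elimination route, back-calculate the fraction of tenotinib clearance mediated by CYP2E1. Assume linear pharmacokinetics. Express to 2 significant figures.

Let x = fm,CYP2E1. Because steady-state concentration ∝ 1/CL, relative clearance rose to 1/0.373 = 2.681.
Only the CYP2E1 route changed, so 2.681 = x·3.4 + (1 − x), giving x = 0.70.

0.70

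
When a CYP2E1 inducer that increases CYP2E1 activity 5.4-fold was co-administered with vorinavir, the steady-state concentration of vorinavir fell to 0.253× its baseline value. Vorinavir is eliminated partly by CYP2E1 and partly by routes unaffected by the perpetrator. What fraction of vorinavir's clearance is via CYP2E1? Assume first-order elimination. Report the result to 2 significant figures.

Let fm be the CYP2E1 fraction. New clearance relative to baseline = fm × 5.4 + (1 − fm).
Steady-state concentration ratio = 1 / (new CL fraction), so new CL fraction = 1 / 0.253 = 3.953.
fm × 5.4 + 1 − fm = 3.953  ⇒  fm × (5.4 − 1) = 2.953  ⇒  fm = 0.67.

0.67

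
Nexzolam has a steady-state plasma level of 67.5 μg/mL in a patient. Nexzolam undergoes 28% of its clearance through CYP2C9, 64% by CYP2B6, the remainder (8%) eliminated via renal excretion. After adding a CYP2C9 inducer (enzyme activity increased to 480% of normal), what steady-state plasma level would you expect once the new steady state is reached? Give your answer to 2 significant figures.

The CYP2C9 pathway (28% of clearance) is boosted to 4.8× activity: 0.28 × 4.8 = 1.344.
CYP2B6 (64%) and the residual 8% are unaffected.
CL_new/CL_old = 1.344 + 0.64 + 0.08 = 2.064.
With dosing unchanged, steady-state plasma level scales as 1/CL: 67.5 / 2.064 = 33 μg/mL.

33 μg/mL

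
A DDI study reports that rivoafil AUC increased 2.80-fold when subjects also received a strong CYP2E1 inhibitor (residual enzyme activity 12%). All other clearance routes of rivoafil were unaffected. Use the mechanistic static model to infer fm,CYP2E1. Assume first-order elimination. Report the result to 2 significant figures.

CL'/CL = 1 / 2.80 = 0.3571
0.12·fm + (1 − fm) = 0.3571
fm = (0.3571 − 1) / (0.12 − 1) = 0.73

0.73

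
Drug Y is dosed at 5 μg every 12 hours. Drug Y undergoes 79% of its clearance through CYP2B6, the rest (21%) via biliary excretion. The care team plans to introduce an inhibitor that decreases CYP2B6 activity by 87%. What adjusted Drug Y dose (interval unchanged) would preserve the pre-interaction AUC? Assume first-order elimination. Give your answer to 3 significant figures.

1.56 μg

CYP2B6: 0.79 × 0.13 = 0.1027
Other: 0.21 (unchanged)
CL_new/CL_old = 0.1027 + 0.21 = 0.3127.
Css,avg = (dose rate)/CL, so holding Css fixed requires dose ∝ CL: 5 × 0.3127 = 1.56 μg.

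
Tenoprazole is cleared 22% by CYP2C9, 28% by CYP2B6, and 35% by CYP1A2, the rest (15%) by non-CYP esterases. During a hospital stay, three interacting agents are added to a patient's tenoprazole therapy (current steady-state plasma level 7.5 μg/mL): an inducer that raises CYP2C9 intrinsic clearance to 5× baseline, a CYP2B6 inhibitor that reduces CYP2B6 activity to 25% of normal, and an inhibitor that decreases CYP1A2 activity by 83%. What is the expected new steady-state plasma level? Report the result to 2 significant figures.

CYP2C9: 0.22 × 5 = 1.1
CYP2B6: 0.28 × 0.25 = 0.07
CYP1A2: 0.35 × 0.17 = 0.0595
Other: 0.15 (unchanged)
CL_new/CL_old = 1.1 + 0.07 + 0.0595 + 0.15 = 1.3795.
Steady-state plasma level ∝ 1/CL: new value = 7.5 / 1.3795 = 5.4 μg/mL.

5.4 μg/mL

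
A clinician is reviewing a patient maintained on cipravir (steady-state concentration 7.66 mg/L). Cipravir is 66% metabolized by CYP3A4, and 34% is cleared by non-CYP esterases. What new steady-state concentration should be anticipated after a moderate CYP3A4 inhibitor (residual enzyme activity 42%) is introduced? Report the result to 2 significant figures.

12 mg/L

The CYP3A4 pathway (66% of clearance) drops to 0.42× activity: 0.66 × 0.42 = 0.2772.
Non-CYP routes (34%) are unchanged.
CL_new/CL_old = 0.2772 + 0.34 = 0.6172.
With dosing unchanged, steady-state concentration scales as 1/CL: 7.66 / 0.6172 = 12 mg/L.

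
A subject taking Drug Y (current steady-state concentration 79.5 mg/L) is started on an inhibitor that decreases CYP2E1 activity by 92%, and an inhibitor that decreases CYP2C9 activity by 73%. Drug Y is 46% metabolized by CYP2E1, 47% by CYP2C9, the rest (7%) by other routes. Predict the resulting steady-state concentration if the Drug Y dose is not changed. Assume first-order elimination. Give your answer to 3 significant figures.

340 mg/L

The CYP2E1 pathway (46% of clearance) falls to 0.08× activity: 0.46 × 0.08 = 0.0368.
The CYP2C9 pathway (47% of clearance) falls to 0.27× activity: 0.47 × 0.27 = 0.1269.
Non-CYP routes (7%) are unchanged.
CL_new/CL_old = 0.0368 + 0.1269 + 0.07 = 0.2337.
Dividing the baseline by the relative clearance: 79.5 / 0.2337 = 340 mg/L.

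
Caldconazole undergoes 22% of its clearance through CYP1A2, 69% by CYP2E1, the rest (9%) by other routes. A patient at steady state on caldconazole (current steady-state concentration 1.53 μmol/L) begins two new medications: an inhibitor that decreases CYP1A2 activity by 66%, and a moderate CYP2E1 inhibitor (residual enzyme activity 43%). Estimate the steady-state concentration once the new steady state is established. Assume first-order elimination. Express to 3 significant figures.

3.32 μmol/L

The CYP1A2 pathway (22% of clearance) falls to 0.34× activity: 0.22 × 0.34 = 0.0748.
The CYP2E1 pathway (69% of clearance) is reduced to 0.43× activity: 0.69 × 0.43 = 0.2967.
The remaining 9% of clearance is unaffected.
Relative clearance = 0.0748 + 0.2967 + 0.09 = 0.4615.
Dividing the baseline by the relative clearance: 1.53 / 0.4615 = 3.32 μmol/L.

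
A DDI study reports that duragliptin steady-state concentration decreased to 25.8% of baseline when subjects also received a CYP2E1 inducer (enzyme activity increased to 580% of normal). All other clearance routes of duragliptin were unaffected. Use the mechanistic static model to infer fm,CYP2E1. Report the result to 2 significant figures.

0.60

Call the CYP2E1 fraction fm. After the interaction, CL_new/CL_old = fm × 5.8 + (1 − fm).
Steady-state concentration ratio = 1 / (new CL fraction), so new CL fraction = 1 / 0.258 = 3.876.
fm × 5.8 + 1 − fm = 3.876  ⇒  fm × (5.8 − 1) = 2.876  ⇒  fm = 0.60.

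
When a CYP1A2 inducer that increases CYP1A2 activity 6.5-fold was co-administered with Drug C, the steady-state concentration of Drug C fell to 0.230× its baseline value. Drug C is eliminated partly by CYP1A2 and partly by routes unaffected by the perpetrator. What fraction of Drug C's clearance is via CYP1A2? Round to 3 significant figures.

Write x for the fraction cleared via CYP1A2. The observed steady-state concentration change means clearance rose to 1/0.230 = 4.348 of baseline.
Only the CYP1A2 route changed, so 4.348 = x·6.5 + (1 − x), giving x = 0.609.

0.609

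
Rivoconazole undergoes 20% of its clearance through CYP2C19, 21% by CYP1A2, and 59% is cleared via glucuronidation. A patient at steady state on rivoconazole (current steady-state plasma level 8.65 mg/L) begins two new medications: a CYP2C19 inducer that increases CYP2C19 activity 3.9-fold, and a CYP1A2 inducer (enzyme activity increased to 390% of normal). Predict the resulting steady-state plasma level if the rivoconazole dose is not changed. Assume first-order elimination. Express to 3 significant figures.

3.95 mg/L

The CYP2C19 pathway (20% of clearance) is boosted to 3.9× activity: 0.2 × 3.9 = 0.78.
The CYP1A2 pathway (21% of clearance) increases to 3.9× activity: 0.21 × 3.9 = 0.819.
The remaining 59% of clearance is unaffected.
Relative clearance = 0.78 + 0.819 + 0.59 = 2.189.
New steady-state plasma level = 8.65 / 2.189 = 3.95 mg/L (concentration scales inversely with clearance).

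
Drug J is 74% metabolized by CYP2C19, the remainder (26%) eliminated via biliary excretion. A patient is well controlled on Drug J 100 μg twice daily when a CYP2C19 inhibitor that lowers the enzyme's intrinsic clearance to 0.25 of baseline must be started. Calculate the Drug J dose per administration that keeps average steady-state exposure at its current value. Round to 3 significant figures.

The CYP2C19 pathway (74% of clearance) is reduced to 0.25× activity: 0.74 × 0.25 = 0.185.
Non-CYP routes (26%) are unchanged.
Relative clearance = 0.185 + 0.26 = 0.445.
Exposure is unchanged when dose changes in proportion to clearance. New dose = 100 μg × 0.445 = 44.5 μg.

44.5 μg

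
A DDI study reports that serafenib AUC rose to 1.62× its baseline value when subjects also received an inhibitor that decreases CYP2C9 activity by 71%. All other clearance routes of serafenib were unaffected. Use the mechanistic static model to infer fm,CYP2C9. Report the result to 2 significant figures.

0.54

Let fm be the CYP2C9 fraction. New clearance relative to baseline = fm × 0.29 + (1 − fm).
AUC ratio = 1 / (new CL fraction), so new CL fraction = 1 / 1.62 = 0.6173.
fm × 0.29 + 1 − fm = 0.6173  ⇒  fm × (0.29 − 1) = −0.3827  ⇒  fm = 0.54.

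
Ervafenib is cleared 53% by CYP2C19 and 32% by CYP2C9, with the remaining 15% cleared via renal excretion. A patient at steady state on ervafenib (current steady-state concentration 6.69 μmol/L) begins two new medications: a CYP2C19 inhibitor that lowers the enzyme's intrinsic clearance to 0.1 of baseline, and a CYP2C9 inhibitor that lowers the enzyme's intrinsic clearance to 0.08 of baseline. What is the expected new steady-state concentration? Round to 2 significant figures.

29 μmol/L

CYP2C19: 0.53 × 0.1 = 0.053
CYP2C9: 0.32 × 0.08 = 0.0256
Other: 0.15 (unchanged)
CL_new/CL_old = 0.053 + 0.0256 + 0.15 = 0.2286.
New steady-state concentration = 6.69 / 0.2286 = 29 μmol/L (concentration scales inversely with clearance).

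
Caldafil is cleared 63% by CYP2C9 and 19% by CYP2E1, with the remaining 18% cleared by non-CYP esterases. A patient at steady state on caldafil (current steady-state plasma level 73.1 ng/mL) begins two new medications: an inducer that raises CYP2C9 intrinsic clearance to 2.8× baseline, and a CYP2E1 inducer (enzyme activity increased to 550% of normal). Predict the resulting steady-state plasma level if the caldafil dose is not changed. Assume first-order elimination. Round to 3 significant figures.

The CYP2C9 pathway (63% of clearance) rises to 2.8× activity: 0.63 × 2.8 = 1.764.
The CYP2E1 pathway (19% of clearance) rises to 5.5× activity: 0.19 × 5.5 = 1.045.
The remaining 18% of clearance is unaffected.
New clearance relative to baseline: 1.764 + 1.045 + 0.18 = 2.989.
New steady-state plasma level = 73.1 / 2.989 = 24.5 ng/mL (concentration scales inversely with clearance).

24.5 ng/mL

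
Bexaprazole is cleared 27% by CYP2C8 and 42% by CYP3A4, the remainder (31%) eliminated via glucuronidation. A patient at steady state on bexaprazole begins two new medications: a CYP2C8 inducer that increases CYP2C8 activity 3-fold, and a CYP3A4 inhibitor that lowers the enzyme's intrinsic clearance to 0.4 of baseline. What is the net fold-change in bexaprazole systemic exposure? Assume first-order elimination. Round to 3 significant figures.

0.776

The CYP2C8 pathway (27% of clearance) is boosted to 3× activity: 0.27 × 3 = 0.81.
The CYP3A4 pathway (42% of clearance) drops to 0.4× activity: 0.42 × 0.4 = 0.168.
Non-CYP routes (31%) are unchanged.
CL_new/CL_old = 0.81 + 0.168 + 0.31 = 1.288.
Net systemic exposure ratio = 1 / 1.288 = 0.776.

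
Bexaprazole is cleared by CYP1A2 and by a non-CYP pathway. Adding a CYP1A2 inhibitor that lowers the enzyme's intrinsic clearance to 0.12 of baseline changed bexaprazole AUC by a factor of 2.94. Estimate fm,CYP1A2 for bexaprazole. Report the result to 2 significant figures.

0.75

Let fm be the CYP1A2 fraction. New clearance relative to baseline = fm × 0.12 + (1 − fm).
AUC ratio = 1 / (new CL fraction), so new CL fraction = 1 / 2.94 = 0.3401.
fm × 0.12 + 1 − fm = 0.3401  ⇒  fm × (0.12 − 1) = −0.6599  ⇒  fm = 0.75.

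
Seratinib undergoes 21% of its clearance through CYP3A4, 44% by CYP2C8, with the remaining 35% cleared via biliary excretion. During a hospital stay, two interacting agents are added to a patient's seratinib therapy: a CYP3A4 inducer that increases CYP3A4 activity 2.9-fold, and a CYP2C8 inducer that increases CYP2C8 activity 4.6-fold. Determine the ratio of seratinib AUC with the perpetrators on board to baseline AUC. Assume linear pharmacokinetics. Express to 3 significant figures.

The CYP3A4 pathway (21% of clearance) rises to 2.9× activity: 0.21 × 2.9 = 0.609.
The CYP2C8 pathway (44% of clearance) increases to 4.6× activity: 0.44 × 4.6 = 2.024.
The remaining 35% of clearance is unaffected.
New clearance relative to baseline: 0.609 + 2.024 + 0.35 = 2.983.
Net AUC ratio = 1 / 2.983 = 0.335.

0.335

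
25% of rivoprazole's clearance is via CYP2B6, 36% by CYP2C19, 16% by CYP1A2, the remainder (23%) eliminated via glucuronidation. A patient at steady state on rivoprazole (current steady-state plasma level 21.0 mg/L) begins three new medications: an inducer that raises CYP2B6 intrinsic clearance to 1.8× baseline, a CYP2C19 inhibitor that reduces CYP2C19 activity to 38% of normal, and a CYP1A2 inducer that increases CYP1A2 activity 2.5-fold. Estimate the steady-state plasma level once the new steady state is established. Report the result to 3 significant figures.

17.3 mg/L

CYP2B6: 0.25 × 1.8 = 0.45
CYP2C19: 0.36 × 0.38 = 0.1368
CYP1A2: 0.16 × 2.5 = 0.4
Other: 0.23 (unchanged)
CL_new/CL_old = 0.45 + 0.1368 + 0.4 + 0.23 = 1.2168.
Steady-state plasma level ∝ 1/CL: new value = 21.0 / 1.2168 = 17.3 mg/L.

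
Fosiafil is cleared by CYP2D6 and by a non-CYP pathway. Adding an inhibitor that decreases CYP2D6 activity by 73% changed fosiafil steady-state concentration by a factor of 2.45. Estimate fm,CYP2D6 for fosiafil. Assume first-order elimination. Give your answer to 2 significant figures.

CL'/CL = 1 / 2.45 = 0.4082
0.27·fm + (1 − fm) = 0.4082
fm = (0.4082 − 1) / (0.27 − 1) = 0.81

0.81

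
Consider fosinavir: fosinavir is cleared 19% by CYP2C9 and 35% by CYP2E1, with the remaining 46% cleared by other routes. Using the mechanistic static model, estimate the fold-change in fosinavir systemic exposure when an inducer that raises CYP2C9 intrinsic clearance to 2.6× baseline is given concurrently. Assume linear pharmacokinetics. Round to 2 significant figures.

The CYP2C9 pathway (19% of clearance) rises to 2.6× activity: 0.19 × 2.6 = 0.494.
CYP2E1 (35%) and the residual 46% are unaffected.
CL_new/CL_old = 0.494 + 0.35 + 0.46 = 1.304.
Systemic exposure is inversely proportional to clearance, so the fold-change is 1 / 1.304 = 0.77.

0.77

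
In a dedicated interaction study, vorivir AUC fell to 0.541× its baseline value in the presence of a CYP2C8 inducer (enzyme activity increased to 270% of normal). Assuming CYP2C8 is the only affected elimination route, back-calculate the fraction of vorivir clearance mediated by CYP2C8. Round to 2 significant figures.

0.50

CL'/CL = 1 / 0.541 = 1.848
2.7·fm + (1 − fm) = 1.848
fm = (1.848 − 1) / (2.7 − 1) = 0.50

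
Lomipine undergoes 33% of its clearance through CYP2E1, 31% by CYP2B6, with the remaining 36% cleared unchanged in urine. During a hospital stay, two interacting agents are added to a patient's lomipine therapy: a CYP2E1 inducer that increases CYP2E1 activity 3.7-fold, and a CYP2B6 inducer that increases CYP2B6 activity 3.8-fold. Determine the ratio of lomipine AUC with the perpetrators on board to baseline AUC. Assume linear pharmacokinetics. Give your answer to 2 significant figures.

CYP2E1: 0.33 × 3.7 = 1.221
CYP2B6: 0.31 × 3.8 = 1.178
Other: 0.36 (unchanged)
Relative clearance = 1.221 + 1.178 + 0.36 = 2.759.
AUC ∝ 1/CL: fold-change = 1 / 2.759 = 0.36.

0.36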